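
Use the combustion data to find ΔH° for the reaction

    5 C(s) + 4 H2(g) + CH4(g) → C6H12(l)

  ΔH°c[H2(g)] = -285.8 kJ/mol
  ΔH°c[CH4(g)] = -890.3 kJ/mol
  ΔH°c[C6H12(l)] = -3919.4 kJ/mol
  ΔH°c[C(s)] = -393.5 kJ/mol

ΔH° = -81.6 kJ/mol

Using ΔH = Σ nΔHc°(reactants) − Σ nΔHc°(products):
= [5·(-393.5) + 4·(-285.8) + 1·(-890.3)] − [1·(-3919.4)]
= -81.6 kJ/mol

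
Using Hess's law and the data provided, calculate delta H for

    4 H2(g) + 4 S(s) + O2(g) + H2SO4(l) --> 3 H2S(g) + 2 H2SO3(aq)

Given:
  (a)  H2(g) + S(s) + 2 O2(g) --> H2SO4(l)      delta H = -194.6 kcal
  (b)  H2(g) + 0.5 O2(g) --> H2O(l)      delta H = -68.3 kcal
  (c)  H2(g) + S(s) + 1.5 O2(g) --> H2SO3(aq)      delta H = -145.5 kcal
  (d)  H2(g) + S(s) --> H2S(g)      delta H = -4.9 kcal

delta H = -111.1 kcal

(a) reversed: +194.6 kcal
(b): not needed.
(c) × 2: (2)·(-145.5) = -291.0 kcal
(d) × 3: (3)·(-4.9) = -14.7 kcal
Summing the manipulated equations, delta H = (-1)·(-194.6) + (2)·(-145.5) + (3)·(-4.9) = -111.1 kcal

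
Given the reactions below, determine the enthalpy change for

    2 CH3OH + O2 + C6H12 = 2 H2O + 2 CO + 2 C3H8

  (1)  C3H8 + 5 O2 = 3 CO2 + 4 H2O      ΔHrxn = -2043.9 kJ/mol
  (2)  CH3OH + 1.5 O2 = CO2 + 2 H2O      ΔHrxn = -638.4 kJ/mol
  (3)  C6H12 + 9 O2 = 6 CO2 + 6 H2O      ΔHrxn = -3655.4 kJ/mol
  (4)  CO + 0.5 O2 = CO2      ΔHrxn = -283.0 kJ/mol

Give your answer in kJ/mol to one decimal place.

(1) reversed and × 2: (-2)·(-2043.9) = +4087.8 kJ/mol
(2) × 2: (2)·(-638.4) = -1276.8 kJ/mol
(3) as written: -3655.4 kJ/mol
(4) reversed and × 2: (-2)·(-283.0) = +566.0 kJ/mol
Summing the manipulated equations, ΔHrxn = (-2)·(-2043.9) + (2)·(-638.4) + (1)·(-3655.4) + (-2)·(-283.0) = -278.4 kJ/mol

ΔHrxn = -278.4 kJ/mol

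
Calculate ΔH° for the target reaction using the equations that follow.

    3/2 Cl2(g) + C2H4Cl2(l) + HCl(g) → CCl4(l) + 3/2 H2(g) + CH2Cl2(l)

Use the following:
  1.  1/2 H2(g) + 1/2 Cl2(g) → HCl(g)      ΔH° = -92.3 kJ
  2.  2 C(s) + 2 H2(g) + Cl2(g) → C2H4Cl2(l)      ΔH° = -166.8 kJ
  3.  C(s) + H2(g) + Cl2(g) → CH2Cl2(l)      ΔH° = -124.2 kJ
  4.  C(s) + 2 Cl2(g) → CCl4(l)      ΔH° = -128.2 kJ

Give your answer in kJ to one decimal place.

ΔH° = 6.7 kJ

eq. 1 reversed (HCl(g) must end up as a reactant): +92.3 kJ
eq. 2 reversed (reverse to put C2H4Cl2(l) on the reactant side): +166.8 kJ
eq. 3 as written (CH2Cl2(l) already on the product side): -124.2 kJ
eq. 4 as written (CCl4(l) already on the product side): -128.2 kJ
ΔH° = (-1)·(-92.3) + (-1)·(-166.8) + (1)·(-124.2) + (1)·(-128.2) = 6.7 kJ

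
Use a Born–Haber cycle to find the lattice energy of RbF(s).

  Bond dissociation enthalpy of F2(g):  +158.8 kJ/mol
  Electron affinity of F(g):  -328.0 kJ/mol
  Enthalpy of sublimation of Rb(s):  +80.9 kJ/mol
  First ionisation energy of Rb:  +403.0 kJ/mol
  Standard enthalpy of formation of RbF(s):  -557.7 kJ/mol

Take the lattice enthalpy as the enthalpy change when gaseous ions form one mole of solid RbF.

U = -793.0 kJ/mol

ΔHf° = 1·ΔHsub + 1·(ΣIE) + 1/2·D(F2) + 1·EA + U
-557.7 = 1·(+80.9) + 1·(+403.0) + 1/2·(+158.8) + 1·(-328.0) + U
U = -557.7 − (+235.3) = -793.0 kJ/mol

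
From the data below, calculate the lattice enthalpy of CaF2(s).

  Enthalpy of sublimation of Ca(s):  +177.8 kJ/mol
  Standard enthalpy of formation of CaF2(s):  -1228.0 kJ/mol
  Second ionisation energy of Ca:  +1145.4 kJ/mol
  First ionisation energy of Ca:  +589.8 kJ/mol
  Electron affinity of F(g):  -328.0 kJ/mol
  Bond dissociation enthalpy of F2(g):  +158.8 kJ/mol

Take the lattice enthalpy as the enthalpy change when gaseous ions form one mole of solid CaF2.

U = -2643.8 kJ/mol

ΔHf° = 1·ΔHsub + 1·(ΣIE) + 1·D(F2) + 2·EA + U
-1228.0 = 1·(+177.8) + 1·(+1735.2) + 1·(+158.8) + 2·(-328.0) + U
U = -1228.0 − (+1415.8) = -2643.8 kJ/mol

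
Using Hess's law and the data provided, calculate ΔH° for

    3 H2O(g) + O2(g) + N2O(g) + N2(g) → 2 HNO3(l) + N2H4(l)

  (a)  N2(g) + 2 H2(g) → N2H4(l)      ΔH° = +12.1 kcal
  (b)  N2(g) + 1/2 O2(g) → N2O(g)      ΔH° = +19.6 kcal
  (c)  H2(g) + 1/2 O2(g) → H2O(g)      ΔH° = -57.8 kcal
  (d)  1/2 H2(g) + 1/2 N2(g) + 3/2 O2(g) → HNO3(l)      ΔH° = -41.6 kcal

ΔH° = 82.7 kcal

(a) as written: +12.1 kcal
(b) reversed: -19.6 kcal
(c) reversed and × 3: (-3)·(-57.8) = +173.4 kcal
(d) × 2: (2)·(-41.6) = -83.2 kcal
By Hess's law, ΔH° = (1)·(+12.1) + (-1)·(+19.6) + (-3)·(-57.8) + (2)·(-41.6) = 82.7 kcal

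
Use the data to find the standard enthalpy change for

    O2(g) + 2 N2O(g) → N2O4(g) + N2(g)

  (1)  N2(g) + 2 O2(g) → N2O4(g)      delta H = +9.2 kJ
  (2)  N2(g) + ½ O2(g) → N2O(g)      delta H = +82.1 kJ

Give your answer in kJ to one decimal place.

delta H = -155.0 kJ

(1) as written: +9.2 kJ
(2) reversed and × 2: (-2)·(+82.1) = -164.2 kJ
delta H = (1)·(+9.2) + (-2)·(+82.1) = -155.0 kJ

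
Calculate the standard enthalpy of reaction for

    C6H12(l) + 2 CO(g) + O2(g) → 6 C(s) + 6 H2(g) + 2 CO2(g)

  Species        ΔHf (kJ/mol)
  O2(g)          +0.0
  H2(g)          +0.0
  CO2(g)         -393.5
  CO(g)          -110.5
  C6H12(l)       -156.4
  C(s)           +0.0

ΔH° = -409.6 kJ/mol

ΔH°rxn = Σ nΔHf°(products) − Σ nΔHf°(reactants).
Products: 6·(+0.0) + 6·(+0.0) + 2·(-393.5) = -787.0
Reactants: 1·(-156.4) + 2·(-110.5) + 1·(+0.0) = -377.4
ΔH° = (-787.0) − (-377.4) = -409.6 kJ/mol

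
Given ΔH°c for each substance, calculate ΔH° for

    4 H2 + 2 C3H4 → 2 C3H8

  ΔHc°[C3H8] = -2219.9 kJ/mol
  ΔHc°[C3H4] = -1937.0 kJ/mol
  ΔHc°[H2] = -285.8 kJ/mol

ΔH° = -577.4 kJ/mol

With combustion enthalpies, reactants minus products:
= [4·(-285.8) + 2·(-1937.0)] − [2·(-2219.9)]
= -577.4 kJ/mol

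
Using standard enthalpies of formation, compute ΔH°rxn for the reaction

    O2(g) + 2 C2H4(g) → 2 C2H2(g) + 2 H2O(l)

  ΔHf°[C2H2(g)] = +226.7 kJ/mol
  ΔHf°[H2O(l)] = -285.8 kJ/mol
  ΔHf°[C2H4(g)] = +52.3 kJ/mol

Products: 2·(+226.7) + 2·(-285.8) = -118.2
Reactants: 1·(+0.0) + 2·(+52.3) = +104.6
ΔH°rxn = (-118.2) − (+104.6) = -222.8 kJ/mol

ΔH°rxn = -222.8 kJ/mol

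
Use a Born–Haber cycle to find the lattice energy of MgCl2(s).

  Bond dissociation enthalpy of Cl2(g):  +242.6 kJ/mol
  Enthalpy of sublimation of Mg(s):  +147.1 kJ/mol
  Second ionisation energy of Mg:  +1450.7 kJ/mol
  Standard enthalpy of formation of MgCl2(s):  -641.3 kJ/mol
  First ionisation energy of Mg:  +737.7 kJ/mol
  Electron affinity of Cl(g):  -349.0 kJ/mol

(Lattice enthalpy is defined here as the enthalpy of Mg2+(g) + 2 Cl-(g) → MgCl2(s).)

ΔHf° = 1·ΔHsub + 1·(ΣIE) + 1·D(Cl2) + 2·EA + U
-641.3 = 1·(+147.1) + 1·(+2188.4) + 1·(+242.6) + 2·(-349.0) + U
U = -641.3 − (+1880.1) = -2521.4 kJ/mol

U = -2521.4 kJ/mol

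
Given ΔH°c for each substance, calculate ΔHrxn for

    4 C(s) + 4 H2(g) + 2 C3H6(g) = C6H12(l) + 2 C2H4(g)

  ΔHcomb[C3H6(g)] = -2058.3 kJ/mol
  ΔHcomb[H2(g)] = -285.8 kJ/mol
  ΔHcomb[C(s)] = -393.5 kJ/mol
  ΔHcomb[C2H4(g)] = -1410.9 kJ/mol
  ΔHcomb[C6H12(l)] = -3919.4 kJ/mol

With combustion enthalpies, reactants minus products:
= [4·(-393.5) + 4·(-285.8) + 2·(-2058.3)] − [1·(-3919.4) + 2·(-1410.9)]
= -92.6 kJ/mol

ΔHrxn = -92.6 kJ/mol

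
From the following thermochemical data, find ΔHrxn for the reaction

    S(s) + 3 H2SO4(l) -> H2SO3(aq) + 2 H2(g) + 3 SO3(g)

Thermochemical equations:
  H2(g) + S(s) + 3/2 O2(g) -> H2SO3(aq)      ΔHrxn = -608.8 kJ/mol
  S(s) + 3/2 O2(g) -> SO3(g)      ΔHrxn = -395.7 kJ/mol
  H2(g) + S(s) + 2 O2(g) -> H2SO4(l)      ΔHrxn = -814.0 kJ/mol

equation 1 as written (H2SO3(aq) already on the product side): -608.8 kJ/mol
equation 2 × 3 (scale by 3 for the 3 SO3(g)): (3)·(-395.7) = -1187.1 kJ/mol
equation 3 reversed and × 3 (reverse to put H2SO4(l) on the reactant side; scale by 3 for the 3 H2SO4(l)): (-3)·(-814.0) = +2442.0 kJ/mol
Combining the equations, ΔHrxn = (1)·(-608.8) + (3)·(-395.7) + (-3)·(-814.0) = 646.1 kJ/mol

ΔHrxn = 646.1 kJ/mol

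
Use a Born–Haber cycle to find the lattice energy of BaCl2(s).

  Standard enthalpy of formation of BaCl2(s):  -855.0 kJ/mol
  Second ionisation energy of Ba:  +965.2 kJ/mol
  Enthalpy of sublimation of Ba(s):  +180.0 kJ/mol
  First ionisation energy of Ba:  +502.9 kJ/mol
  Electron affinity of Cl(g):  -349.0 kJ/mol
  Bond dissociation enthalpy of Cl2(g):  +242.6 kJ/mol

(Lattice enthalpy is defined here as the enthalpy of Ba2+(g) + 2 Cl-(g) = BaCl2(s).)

U = -2047.7 kJ/mol

ΔHf° = 1·ΔHsub + 1·(ΣIE) + 1·D(Cl2) + 2·EA + U
-855.0 = 1·(+180.0) + 1·(+1468.1) + 1·(+242.6) + 2·(-349.0) + U
U = -855.0 − (+1192.7) = -2047.7 kJ/mol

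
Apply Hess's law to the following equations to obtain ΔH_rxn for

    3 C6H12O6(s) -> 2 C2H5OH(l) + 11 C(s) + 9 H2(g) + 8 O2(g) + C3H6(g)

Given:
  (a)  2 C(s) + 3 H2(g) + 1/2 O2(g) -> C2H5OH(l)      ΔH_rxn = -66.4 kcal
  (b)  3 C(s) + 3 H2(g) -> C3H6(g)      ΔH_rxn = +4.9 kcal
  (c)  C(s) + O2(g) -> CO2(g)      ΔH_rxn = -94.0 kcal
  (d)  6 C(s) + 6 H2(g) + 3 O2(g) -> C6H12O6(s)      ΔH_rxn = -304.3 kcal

(a) × 2 (×2 to match 2 C2H5OH(l) in the target): (2)·(-66.4) = -132.8 kcal
(b) as written (C3H6(g) already on the product side): +4.9 kcal
(c): not needed (CO2(g) appears nowhere else).
(d) reversed and × 3 (reverse to put C6H12O6(s) on the reactant side; ×3 to match 3 C6H12O6(s) in the target): (-3)·(-304.3) = +912.9 kcal
Since enthalpy is a state function, ΔH_rxn = (2)·(-66.4) + (1)·(+4.9) + (-3)·(-304.3) = 785.0 kcal

ΔH_rxn = 785.0 kcal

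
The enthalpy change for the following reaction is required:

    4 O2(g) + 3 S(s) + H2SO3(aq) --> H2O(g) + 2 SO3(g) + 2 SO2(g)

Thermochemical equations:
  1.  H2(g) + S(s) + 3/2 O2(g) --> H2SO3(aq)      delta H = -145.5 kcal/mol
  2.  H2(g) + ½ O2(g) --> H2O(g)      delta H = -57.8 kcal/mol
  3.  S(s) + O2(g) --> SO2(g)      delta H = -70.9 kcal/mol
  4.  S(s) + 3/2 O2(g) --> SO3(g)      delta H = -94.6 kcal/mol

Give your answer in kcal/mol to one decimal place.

delta H = -243.3 kcal/mol

eq. 1 reversed: +145.5 kcal/mol
eq. 2 as written: -57.8 kcal/mol
eq. 3 × 2: (2)·(-70.9) = -141.8 kcal/mol
eq. 4 × 2: (2)·(-94.6) = -189.2 kcal/mol
By Hess's law, delta H = (-1)·(-145.5) + (1)·(-57.8) + (2)·(-70.9) + (2)·(-94.6) = -243.3 kcal/mol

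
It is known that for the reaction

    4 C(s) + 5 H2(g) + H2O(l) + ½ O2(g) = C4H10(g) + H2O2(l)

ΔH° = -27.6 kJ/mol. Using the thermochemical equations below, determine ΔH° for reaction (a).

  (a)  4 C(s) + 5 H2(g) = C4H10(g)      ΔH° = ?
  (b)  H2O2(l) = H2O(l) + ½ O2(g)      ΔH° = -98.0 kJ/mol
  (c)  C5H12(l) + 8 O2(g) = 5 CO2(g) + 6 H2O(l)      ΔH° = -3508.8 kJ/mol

(a) as written: contributes x
(b) reversed: +98.0 kJ/mol
(c): not needed.
-27.6 = (+98.0) + x
x = (-27.6 − (+98.0)) / (1) = -125.6 kJ/mol

ΔH° = -125.6 kJ/mol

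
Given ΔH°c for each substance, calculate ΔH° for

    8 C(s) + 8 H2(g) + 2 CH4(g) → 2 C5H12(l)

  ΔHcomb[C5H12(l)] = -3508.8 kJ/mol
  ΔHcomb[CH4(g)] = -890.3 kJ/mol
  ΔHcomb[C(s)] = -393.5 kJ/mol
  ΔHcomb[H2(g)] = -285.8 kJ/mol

Using ΔH = Σ nΔHc°(reactants) − Σ nΔHc°(products):
= [8·(-393.5) + 8·(-285.8) + 2·(-890.3)] − [2·(-3508.8)]
= -197.4 kJ/mol

ΔH° = -197.4 kJ/mol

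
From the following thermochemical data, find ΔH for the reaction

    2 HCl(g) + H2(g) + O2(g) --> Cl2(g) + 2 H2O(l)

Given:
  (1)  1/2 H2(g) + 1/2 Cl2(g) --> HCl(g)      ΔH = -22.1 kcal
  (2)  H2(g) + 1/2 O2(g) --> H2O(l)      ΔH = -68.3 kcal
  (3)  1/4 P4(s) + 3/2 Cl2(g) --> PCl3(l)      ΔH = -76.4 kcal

(1) reversed and × 2: (-2)·(-22.1) = +44.2 kcal
(2) × 2: (2)·(-68.3) = -136.6 kcal
(3): not needed.
Summing the manipulated equations, ΔH = (-2)·(-22.1) + (2)·(-68.3) = -92.4 kcal

ΔH = -92.4 kcal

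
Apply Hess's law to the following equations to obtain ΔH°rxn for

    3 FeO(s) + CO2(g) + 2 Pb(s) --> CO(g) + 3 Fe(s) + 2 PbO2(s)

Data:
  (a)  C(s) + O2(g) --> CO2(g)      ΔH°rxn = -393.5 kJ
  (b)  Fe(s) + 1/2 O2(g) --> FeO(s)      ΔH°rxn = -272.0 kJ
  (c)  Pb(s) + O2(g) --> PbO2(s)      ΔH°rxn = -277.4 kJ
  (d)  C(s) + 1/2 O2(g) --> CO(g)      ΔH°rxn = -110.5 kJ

ΔH°rxn = 544.2 kJ

(a) reversed (reverse to put CO2(g) on the reactant side): +393.5 kJ
(b) reversed and × 3 (FeO(s) must end up as a reactant; scale by 3 for the 3 FeO(s)): (-3)·(-272.0) = +816.0 kJ
(c) × 2 (scale by 2 for the 2 PbO2(s)): (2)·(-277.4) = -554.8 kJ
(d) as written (CO(g) already on the product side): -110.5 kJ
Since enthalpy is a state function, ΔH°rxn = (-1)·(-393.5) + (-3)·(-272.0) + (2)·(-277.4) + (1)·(-110.5) = 544.2 kJ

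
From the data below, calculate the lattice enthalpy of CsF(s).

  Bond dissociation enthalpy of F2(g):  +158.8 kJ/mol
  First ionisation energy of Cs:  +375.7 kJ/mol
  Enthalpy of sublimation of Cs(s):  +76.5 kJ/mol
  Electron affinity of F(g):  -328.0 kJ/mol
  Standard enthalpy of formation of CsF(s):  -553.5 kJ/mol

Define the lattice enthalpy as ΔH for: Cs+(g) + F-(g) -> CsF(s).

ΔHf° = 1·ΔHsub + 1·(ΣIE) + 1/2·D(F2) + 1·EA + U
-553.5 = 1·(+76.5) + 1·(+375.7) + 1/2·(+158.8) + 1·(-328.0) + U
U = -553.5 − (+203.6) = -757.1 kJ/mol

U = -757.1 kJ/mol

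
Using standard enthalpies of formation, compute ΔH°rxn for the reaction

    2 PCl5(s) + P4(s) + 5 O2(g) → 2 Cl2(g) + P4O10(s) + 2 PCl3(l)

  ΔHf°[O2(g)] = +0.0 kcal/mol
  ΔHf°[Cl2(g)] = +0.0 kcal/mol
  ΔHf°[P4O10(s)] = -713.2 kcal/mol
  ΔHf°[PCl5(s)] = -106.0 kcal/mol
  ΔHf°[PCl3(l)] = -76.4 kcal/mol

Products: 2·(+0.0) + 1·(-713.2) + 2·(-76.4) = -866.0
Reactants: 2·(-106.0) + 1·(+0.0) + 5·(+0.0) = -212.0
ΔH°rxn = (-866.0) − (-212.0) = -654.0 kcal/mol

ΔH°rxn = -654.0 kcal/mol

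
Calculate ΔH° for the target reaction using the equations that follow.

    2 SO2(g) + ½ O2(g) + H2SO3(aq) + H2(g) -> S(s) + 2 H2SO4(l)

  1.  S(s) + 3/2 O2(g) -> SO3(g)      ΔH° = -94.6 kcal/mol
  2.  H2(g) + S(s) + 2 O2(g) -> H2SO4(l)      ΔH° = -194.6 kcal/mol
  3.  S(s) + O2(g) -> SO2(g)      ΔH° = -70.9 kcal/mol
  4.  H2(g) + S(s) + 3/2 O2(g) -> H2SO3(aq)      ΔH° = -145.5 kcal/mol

eq. 1: not needed (SO3(g) appears nowhere else).
eq. 2 × 2 (×2 to match 2 H2SO4(l) in the target): (2)·(-194.6) = -389.2 kcal/mol
eq. 3 reversed and × 2 (SO2(g) must end up as a reactant; ×2 to match 2 SO2(g) in the target): (-2)·(-70.9) = +141.8 kcal/mol
eq. 4 reversed (H2SO3(aq) must end up as a reactant): +145.5 kcal/mol
ΔH° = (2)·(-194.6) + (-2)·(-70.9) + (-1)·(-145.5) = -101.9 kcal/mol

ΔH° = -101.9 kcal/mol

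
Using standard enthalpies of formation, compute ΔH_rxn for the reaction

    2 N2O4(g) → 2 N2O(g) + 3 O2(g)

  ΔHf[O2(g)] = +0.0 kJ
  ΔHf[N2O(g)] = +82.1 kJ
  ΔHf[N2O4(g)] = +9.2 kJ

Products: 2·(+82.1) + 3·(+0.0) = +164.2
Reactants: 2·(+9.2) = +18.4
ΔH_rxn = (+164.2) − (+18.4) = 145.8 kJ

ΔH_rxn = 145.8 kJ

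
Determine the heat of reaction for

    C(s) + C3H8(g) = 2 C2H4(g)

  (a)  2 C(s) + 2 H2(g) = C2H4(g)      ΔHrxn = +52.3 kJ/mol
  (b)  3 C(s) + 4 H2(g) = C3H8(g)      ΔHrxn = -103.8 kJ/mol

ΔHrxn = 208.4 kJ/mol

(a) × 2: (2)·(+52.3) = +104.6 kJ/mol
(b) reversed: +103.8 kJ/mol
Summing the manipulated equations, ΔHrxn = (+104.6) + (+103.8) = 208.4 kJ/mol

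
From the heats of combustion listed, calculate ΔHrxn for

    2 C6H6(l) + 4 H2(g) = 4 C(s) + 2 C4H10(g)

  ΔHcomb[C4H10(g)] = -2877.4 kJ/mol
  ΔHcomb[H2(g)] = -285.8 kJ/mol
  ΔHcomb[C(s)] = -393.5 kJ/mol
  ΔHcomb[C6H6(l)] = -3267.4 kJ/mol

With combustion enthalpies, reactants minus products:
= [2·(-3267.4) + 4·(-285.8)] − [4·(-393.5) + 2·(-2877.4)]
= -349.2 kJ/mol

ΔHrxn = -349.2 kJ/mol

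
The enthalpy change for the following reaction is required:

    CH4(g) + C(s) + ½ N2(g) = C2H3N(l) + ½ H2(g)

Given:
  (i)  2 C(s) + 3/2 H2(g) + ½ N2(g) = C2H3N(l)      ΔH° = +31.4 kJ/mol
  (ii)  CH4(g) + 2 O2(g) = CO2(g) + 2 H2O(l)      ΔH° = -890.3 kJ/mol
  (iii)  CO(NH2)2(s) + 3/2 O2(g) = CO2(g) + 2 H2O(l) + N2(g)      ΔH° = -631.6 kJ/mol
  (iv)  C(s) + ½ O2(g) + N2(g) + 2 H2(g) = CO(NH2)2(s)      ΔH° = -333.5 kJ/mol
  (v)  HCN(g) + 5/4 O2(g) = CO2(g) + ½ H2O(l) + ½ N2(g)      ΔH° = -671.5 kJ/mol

ΔH° = 106.2 kJ/mol

(i) as written: +31.4 kJ/mol
(ii) as written: -890.3 kJ/mol
(iii) reversed: +631.6 kJ/mol
(iv) reversed: +333.5 kJ/mol
(v): not needed.
Summing the manipulated equations, ΔH° = (+31.4) + (-890.3) + (+631.6) + (+333.5) = 106.2 kJ/mol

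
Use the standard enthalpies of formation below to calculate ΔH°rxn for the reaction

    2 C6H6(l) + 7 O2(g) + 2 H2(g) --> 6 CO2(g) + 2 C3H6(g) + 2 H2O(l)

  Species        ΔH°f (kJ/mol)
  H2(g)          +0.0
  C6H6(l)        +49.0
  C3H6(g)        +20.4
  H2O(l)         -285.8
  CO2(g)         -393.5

ΔH°rxn = Σ nΔHf°(products) − Σ nΔHf°(reactants).
Products: 6·(-393.5) + 2·(+20.4) + 2·(-285.8) = -2891.8
Reactants: 2·(+49.0) + 7·(+0.0) + 2·(+0.0) = +98.0
ΔH°rxn = (-2891.8) − (+98.0) = -2989.8 kJ/mol

ΔH°rxn = -2989.8 kJ/mol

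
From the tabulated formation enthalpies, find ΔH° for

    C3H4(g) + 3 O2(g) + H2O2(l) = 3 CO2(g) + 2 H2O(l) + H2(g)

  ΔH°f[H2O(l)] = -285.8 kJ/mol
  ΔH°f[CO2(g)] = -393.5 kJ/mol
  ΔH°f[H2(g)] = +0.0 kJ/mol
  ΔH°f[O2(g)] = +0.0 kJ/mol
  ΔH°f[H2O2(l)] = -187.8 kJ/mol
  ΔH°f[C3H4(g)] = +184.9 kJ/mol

Products: 3·(-393.5) + 2·(-285.8) + 1·(+0.0) = -1752.1
Reactants: 1·(+184.9) + 3·(+0.0) + 1·(-187.8) = -2.9
ΔH° = (-1752.1) − (-2.9) = -1749.2 kJ/mol

ΔH° = -1749.2 kJ/mol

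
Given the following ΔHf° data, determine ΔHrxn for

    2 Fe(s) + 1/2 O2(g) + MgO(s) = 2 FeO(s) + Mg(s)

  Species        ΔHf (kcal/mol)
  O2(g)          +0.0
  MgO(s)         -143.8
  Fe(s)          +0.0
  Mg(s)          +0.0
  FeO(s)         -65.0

ΔHrxn = 13.8 kcal/mol

Products: 2·(-65.0) + 1·(+0.0) = -130.0
Reactants: 2·(+0.0) + 1/2·(+0.0) + 1·(-143.8) = -143.8
ΔHrxn = (-130.0) − (-143.8) = 13.8 kcal/mol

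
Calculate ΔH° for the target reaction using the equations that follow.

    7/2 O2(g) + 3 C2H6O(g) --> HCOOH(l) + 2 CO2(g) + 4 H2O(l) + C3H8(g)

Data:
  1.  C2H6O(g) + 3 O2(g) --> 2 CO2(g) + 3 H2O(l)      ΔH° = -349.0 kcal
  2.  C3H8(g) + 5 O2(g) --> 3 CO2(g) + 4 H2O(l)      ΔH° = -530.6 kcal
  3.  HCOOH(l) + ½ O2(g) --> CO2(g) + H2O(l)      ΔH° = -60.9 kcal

eq. 1 × 3: (3)·(-349.0) = -1047.0 kcal
eq. 2 reversed: +530.6 kcal
eq. 3 reversed: +60.9 kcal
Summing the manipulated equations, ΔH° = (3)·(-349.0) + (-1)·(-530.6) + (-1)·(-60.9) = -455.5 kcal

ΔH° = -455.5 kcal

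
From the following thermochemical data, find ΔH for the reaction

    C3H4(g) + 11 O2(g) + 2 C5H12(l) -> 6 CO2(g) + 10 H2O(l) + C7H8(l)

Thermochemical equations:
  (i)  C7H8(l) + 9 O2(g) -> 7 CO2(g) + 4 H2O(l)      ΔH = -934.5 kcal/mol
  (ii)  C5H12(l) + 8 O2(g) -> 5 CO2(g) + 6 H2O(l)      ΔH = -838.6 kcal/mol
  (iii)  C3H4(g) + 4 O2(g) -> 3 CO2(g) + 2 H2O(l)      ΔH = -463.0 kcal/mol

(i) reversed: +934.5 kcal/mol
(ii) × 2: (2)·(-838.6) = -1677.2 kcal/mol
(iii) as written: -463.0 kcal/mol
Summing the manipulated equations, ΔH = (+934.5) + (-1677.2) + (-463.0) = -1205.7 kcal/mol

ΔH = -1205.7 kcal/mol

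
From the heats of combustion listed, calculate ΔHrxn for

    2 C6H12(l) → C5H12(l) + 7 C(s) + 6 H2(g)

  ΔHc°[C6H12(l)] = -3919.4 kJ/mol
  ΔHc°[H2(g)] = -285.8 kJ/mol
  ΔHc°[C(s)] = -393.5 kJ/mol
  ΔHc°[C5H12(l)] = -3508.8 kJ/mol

Using ΔH = Σ nΔHc°(reactants) − Σ nΔHc°(products):
= [2·(-3919.4)] − [1·(-3508.8) + 7·(-393.5) + 6·(-285.8)]
= 139.3 kJ/mol

ΔHrxn = 139.3 kJ/mol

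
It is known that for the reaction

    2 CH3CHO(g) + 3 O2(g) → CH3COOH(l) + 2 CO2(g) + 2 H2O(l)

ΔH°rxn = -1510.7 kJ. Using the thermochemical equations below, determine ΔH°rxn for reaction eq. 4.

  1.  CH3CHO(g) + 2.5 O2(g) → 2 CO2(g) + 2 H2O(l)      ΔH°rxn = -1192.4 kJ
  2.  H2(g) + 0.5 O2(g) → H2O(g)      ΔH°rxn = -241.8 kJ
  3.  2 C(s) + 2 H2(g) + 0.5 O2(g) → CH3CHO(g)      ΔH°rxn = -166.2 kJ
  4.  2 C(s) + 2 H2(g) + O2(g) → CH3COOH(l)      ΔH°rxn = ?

ΔH°rxn = -484.5 kJ

eq. 1 as written: -1192.4 kJ
eq. 2: not needed.
eq. 3 reversed: +166.2 kJ
eq. 4 as written: contributes x
-1510.7 = (-1192.4) + (+166.2) + x
x = (-1510.7 − (-1026.2)) / (1) = -484.5 kJ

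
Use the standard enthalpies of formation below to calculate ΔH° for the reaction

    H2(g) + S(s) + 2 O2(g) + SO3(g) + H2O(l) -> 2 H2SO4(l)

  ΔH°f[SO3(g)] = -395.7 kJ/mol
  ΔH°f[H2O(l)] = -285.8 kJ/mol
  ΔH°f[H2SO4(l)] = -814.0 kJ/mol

ΔH°rxn = Σ nΔHf°(products) − Σ nΔHf°(reactants).
Products: 2·(-814.0) = -1628.0
Reactants: 1·(+0.0) + 1·(+0.0) + 2·(+0.0) + 1·(-395.7) + 1·(-285.8) = -681.5
ΔH° = (-1628.0) − (-681.5) = -946.5 kJ/mol

ΔH° = -946.5 kJ/mol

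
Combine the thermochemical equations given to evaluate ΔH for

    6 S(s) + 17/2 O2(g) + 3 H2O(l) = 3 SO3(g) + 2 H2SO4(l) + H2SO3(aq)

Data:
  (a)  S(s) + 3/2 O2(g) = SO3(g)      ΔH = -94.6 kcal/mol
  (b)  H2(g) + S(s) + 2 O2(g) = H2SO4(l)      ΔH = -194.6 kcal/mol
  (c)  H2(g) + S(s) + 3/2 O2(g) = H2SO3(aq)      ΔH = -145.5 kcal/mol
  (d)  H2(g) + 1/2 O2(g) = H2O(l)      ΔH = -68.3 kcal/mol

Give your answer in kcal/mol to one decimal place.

(a) × 3: (3)·(-94.6) = -283.8 kcal/mol
(b) × 2: (2)·(-194.6) = -389.2 kcal/mol
(c) as written: -145.5 kcal/mol
(d) reversed and × 3: (-3)·(-68.3) = +204.9 kcal/mol
By Hess's law, ΔH = (3)·(-94.6) + (2)·(-194.6) + (1)·(-145.5) + (-3)·(-68.3) = -613.6 kcal/mol

ΔH = -613.6 kcal/mol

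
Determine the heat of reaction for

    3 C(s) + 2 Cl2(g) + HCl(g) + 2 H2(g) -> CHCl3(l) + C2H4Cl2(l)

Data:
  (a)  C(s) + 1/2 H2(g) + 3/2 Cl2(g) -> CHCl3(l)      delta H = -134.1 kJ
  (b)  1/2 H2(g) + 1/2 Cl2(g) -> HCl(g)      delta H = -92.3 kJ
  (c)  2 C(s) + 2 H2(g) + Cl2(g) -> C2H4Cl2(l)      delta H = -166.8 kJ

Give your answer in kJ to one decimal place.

(a) as written (CHCl3(l) already on the product side): -134.1 kJ
(b) reversed (reverse to put HCl(g) on the reactant side): +92.3 kJ
(c) as written (C2H4Cl2(l) already on the product side): -166.8 kJ
Summing the manipulated equations, delta H = (-134.1) + (+92.3) + (-166.8) = -208.6 kJ

delta H = -208.6 kJ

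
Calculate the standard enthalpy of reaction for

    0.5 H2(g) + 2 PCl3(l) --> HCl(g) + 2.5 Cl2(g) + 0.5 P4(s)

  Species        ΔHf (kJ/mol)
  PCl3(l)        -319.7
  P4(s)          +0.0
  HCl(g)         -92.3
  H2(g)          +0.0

ΔH_rxn = 547.1 kJ/mol

ΔH°rxn = Σ nΔHf°(products) − Σ nΔHf°(reactants).
Products: 1·(-92.3) + 5/2·(+0.0) + 1/2·(+0.0) = -92.3
Reactants: 1/2·(+0.0) + 2·(-319.7) = -639.4
ΔH_rxn = (-92.3) − (-639.4) = 547.1 kJ/mol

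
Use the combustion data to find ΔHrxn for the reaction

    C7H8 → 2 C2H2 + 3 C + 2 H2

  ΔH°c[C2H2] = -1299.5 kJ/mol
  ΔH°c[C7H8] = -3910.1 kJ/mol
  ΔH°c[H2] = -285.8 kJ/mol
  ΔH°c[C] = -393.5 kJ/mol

ΔHrxn = 441.0 kJ/mol

With combustion enthalpies, reactants minus products:
= [1·(-3910.1)] − [2·(-1299.5) + 3·(-393.5) + 2·(-285.8)]
= 441.0 kJ/mol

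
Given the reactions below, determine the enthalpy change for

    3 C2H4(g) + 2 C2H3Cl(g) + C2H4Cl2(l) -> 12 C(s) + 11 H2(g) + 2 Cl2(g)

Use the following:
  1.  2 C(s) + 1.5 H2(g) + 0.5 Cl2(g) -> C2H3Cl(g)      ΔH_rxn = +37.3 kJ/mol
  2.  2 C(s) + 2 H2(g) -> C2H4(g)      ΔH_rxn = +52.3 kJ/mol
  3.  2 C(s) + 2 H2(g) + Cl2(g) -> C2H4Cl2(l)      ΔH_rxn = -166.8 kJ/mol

ΔH_rxn = -64.7 kJ/mol

eq. 1 reversed and × 2: (-2)·(+37.3) = -74.6 kJ/mol
eq. 2 reversed and × 3: (-3)·(+52.3) = -156.9 kJ/mol
eq. 3 reversed: +166.8 kJ/mol
Since enthalpy is a state function, ΔH_rxn = (-2)·(+37.3) + (-3)·(+52.3) + (-1)·(-166.8) = -64.7 kJ/mol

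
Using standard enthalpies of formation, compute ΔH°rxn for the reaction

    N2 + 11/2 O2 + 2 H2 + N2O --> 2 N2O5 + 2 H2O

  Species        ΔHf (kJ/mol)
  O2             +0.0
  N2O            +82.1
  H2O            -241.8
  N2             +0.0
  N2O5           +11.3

ΔH°rxn = Σ nΔHf°(products) − Σ nΔHf°(reactants).
Products: 2·(+11.3) + 2·(-241.8) = -461.0
Reactants: 1·(+0.0) + 11/2·(+0.0) + 2·(+0.0) + 1·(+82.1) = +82.1
ΔH°rxn = (-461.0) − (+82.1) = -543.1 kJ/mol

ΔH°rxn = -543.1 kJ/mol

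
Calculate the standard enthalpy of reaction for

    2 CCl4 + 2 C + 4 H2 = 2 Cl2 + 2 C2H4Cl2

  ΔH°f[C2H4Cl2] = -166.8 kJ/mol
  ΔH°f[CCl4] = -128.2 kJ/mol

Products: 2·(+0.0) + 2·(-166.8) = -333.6
Reactants: 2·(-128.2) + 2·(+0.0) + 4·(+0.0) = -256.4
ΔH° = (-333.6) − (-256.4) = -77.2 kJ/mol

ΔH° = -77.2 kJ/mol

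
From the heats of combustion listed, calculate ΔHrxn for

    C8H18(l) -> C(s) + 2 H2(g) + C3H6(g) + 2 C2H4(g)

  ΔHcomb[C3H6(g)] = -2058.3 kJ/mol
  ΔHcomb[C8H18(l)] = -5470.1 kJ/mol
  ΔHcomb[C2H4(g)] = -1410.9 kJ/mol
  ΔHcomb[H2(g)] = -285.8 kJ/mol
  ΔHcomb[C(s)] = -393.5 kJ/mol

With combustion enthalpies, reactants minus products:
= [1·(-5470.1)] − [1·(-393.5) + 2·(-285.8) + 1·(-2058.3) + 2·(-1410.9)]
= 375.1 kJ/mol

ΔHrxn = 375.1 kJ/mol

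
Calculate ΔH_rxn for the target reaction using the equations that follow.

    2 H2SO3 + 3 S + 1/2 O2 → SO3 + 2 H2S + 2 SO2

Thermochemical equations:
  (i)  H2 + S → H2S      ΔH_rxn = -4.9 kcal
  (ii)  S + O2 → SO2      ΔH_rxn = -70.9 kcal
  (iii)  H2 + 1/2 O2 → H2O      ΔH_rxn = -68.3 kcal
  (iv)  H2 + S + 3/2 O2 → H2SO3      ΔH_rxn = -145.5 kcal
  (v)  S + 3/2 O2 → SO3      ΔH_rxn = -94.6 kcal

(i) × 2: (2)·(-4.9) = -9.8 kcal
(ii) × 2: (2)·(-70.9) = -141.8 kcal
(iii): not needed.
(iv) reversed and × 2: (-2)·(-145.5) = +291.0 kcal
(v) as written: -94.6 kcal
ΔH_rxn = (-9.8) + (-141.8) + (+291.0) + (-94.6) = 44.8 kcal

ΔH_rxn = 44.8 kcal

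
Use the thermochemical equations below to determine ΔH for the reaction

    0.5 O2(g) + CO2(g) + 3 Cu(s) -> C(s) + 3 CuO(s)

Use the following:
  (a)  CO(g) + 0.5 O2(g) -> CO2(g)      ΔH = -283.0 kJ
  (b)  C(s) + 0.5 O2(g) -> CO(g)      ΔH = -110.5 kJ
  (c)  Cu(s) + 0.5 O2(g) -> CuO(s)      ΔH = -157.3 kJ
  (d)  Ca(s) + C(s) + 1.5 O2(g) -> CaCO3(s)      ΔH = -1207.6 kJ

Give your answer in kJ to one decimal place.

(a) reversed: +283.0 kJ
(b) reversed: +110.5 kJ
(c) × 3: (3)·(-157.3) = -471.9 kJ
(d): not needed.
Since enthalpy is a state function, ΔH = (-1)·(-283.0) + (-1)·(-110.5) + (3)·(-157.3) = -78.4 kJ

ΔH = -78.4 kJ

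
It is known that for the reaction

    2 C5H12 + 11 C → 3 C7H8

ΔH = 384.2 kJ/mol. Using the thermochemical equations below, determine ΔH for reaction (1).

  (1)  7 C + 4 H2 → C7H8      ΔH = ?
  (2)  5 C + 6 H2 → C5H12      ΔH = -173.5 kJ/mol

ΔH = 12.4 kJ/mol

(1) × 3 (scale by 3 for the 3 C7H8): contributes 3·x
(2) reversed and × 2 (reverse to put C5H12 on the reactant side; scale by 2 for the 2 C5H12): (-2)·(-173.5) = +347.0 kJ/mol
+384.2 = (+347.0) + 3·x
x = (+384.2 − (+347.0)) / (3) = 12.4 kJ/mol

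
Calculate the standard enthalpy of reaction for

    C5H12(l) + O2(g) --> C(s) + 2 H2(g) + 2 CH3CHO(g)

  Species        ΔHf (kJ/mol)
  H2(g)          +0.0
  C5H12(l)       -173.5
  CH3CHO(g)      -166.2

ΔHrxn = -158.9 kJ/mol

ΔH°rxn = Σ nΔHf°(products) − Σ nΔHf°(reactants).
Products: 1·(+0.0) + 2·(+0.0) + 2·(-166.2) = -332.4
Reactants: 1·(-173.5) + 1·(+0.0) = -173.5
ΔHrxn = (-332.4) − (-173.5) = -158.9 kJ/mol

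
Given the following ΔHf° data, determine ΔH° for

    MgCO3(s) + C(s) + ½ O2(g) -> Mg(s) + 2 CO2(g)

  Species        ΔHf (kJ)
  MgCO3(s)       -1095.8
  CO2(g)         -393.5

ΔH°rxn = Σ nΔHf°(products) − Σ nΔHf°(reactants).
Products: 1·(+0.0) + 2·(-393.5) = -787.0
Reactants: 1·(-1095.8) + 1·(+0.0) + 1/2·(+0.0) = -1095.8
ΔH° = (-787.0) − (-1095.8) = 308.8 kJ

ΔH° = 308.8 kJ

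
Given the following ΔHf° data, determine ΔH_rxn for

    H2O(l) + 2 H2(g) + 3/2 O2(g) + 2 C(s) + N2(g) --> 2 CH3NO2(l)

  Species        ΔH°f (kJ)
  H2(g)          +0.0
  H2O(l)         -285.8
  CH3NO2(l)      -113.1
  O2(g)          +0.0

Products: 2·(-113.1) = -226.2
Reactants: 1·(-285.8) + 2·(+0.0) + 3/2·(+0.0) + 2·(+0.0) + 1·(+0.0) = -285.8
ΔH_rxn = (-226.2) − (-285.8) = 59.6 kJ

ΔH_rxn = 59.6 kJ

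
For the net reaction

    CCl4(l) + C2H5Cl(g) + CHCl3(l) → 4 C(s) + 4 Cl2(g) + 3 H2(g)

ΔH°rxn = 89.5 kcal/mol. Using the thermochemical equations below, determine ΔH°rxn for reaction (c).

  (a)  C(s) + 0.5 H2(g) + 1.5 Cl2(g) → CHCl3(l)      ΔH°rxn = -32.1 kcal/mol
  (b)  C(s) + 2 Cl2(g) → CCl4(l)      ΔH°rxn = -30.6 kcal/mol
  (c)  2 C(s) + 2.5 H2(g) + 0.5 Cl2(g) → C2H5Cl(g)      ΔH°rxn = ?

(a) reversed: +32.1 kcal/mol
(b) reversed: +30.6 kcal/mol
(c) reversed: contributes −x
+89.5 = (+32.1) + (+30.6) − x
x = (+89.5 − (+62.7)) / (-1) = -26.8 kcal/mol

ΔH°rxn = -26.8 kcal/mol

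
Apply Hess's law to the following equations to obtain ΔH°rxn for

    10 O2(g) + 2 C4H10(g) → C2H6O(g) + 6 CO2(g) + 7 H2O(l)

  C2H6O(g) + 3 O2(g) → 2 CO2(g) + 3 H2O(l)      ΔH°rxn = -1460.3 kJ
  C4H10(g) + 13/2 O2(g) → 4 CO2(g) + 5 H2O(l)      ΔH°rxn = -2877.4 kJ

equation 1 reversed (C2H6O(g) must end up as a product): +1460.3 kJ
equation 2 × 2 (scale by 2 for the 2 C4H10(g)): (2)·(-2877.4) = -5754.8 kJ
Since enthalpy is a state function, ΔH°rxn = (-1)·(-1460.3) + (2)·(-2877.4) = -4294.5 kJ

ΔH°rxn = -4294.5 kJ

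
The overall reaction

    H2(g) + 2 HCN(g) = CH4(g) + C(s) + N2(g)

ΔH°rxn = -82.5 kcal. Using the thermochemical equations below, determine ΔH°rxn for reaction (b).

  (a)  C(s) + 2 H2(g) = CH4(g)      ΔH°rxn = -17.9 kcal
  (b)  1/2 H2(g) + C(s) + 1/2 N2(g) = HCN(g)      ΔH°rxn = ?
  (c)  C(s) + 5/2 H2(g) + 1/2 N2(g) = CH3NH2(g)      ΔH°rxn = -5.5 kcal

(a) as written: -17.9 kcal
(b) reversed and × 2: contributes −2·x
(c): not needed.
-82.5 = (-17.9) − 2·x
x = (-82.5 − (-17.9)) / (-2) = 32.3 kcal

ΔH°rxn = 32.3 kcal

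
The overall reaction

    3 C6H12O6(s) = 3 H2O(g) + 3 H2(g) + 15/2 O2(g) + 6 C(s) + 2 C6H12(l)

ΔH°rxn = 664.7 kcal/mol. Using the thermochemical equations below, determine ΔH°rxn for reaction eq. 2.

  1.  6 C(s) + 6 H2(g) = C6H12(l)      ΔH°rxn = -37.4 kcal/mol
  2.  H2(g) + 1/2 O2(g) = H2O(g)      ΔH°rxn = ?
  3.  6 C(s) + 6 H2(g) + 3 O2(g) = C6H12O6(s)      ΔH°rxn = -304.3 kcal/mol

ΔH°rxn = -57.8 kcal/mol

eq. 1 × 2: (2)·(-37.4) = -74.8 kcal/mol
eq. 2 × 3: contributes 3·x
eq. 3 reversed and × 3: (-3)·(-304.3) = +912.9 kcal/mol
+664.7 = (-74.8) + (+912.9) + 3·x
x = (+664.7 − (+838.1)) / (3) = -57.8 kcal/mol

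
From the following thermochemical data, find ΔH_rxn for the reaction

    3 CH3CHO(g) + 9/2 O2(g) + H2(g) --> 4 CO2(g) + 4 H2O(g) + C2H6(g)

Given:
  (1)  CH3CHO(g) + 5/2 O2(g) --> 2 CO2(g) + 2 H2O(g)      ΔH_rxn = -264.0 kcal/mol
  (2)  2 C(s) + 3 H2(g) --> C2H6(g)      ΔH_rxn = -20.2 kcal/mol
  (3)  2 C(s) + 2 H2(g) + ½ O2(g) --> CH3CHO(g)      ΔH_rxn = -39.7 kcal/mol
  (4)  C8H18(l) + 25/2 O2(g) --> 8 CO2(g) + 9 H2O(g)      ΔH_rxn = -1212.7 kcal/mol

(1) × 2: (2)·(-264.0) = -528.0 kcal/mol
(2) as written: -20.2 kcal/mol
(3) reversed: +39.7 kcal/mol
(4): not needed.
ΔH_rxn = (-528.0) + (-20.2) + (+39.7) = -508.5 kcal/mol

ΔH_rxn = -508.5 kcal/mol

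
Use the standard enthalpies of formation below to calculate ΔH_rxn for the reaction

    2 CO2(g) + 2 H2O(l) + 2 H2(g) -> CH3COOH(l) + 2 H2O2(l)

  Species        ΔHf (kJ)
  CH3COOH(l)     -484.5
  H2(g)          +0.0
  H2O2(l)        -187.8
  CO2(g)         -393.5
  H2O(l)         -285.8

ΔH_rxn = 498.5 kJ

ΔH°rxn = Σ nΔHf°(products) − Σ nΔHf°(reactants).
Products: 1·(-484.5) + 2·(-187.8) = -860.1
Reactants: 2·(-393.5) + 2·(-285.8) + 2·(+0.0) = -1358.6
ΔH_rxn = (-860.1) − (-1358.6) = 498.5 kJ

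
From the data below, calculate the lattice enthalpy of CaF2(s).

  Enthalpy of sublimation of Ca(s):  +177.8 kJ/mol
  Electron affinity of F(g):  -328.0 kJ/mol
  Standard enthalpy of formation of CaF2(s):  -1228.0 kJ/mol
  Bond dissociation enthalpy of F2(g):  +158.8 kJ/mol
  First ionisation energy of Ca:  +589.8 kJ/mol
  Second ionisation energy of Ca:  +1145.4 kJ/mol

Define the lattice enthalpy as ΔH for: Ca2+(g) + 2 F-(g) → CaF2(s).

U = -2643.8 kJ/mol

ΔHf° = 1·ΔHsub + 1·(ΣIE) + 1·D(F2) + 2·EA + U
-1228.0 = 1·(+177.8) + 1·(+1735.2) + 1·(+158.8) + 2·(-328.0) + U
U = -1228.0 − (+1415.8) = -2643.8 kJ/mol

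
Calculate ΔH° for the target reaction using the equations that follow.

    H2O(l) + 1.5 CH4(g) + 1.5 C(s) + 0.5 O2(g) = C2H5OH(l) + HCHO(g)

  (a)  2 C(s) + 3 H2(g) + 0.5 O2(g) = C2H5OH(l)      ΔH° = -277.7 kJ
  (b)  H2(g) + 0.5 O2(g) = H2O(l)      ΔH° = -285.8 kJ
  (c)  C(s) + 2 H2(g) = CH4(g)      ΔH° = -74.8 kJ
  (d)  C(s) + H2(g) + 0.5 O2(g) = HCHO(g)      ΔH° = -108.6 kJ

(a) as written: -277.7 kJ
(b) reversed: +285.8 kJ
(c) reversed and × 3/2: (-3/2)·(-74.8) = +112.2 kJ
(d) as written: -108.6 kJ
ΔH° = (1)·(-277.7) + (-1)·(-285.8) + (-3/2)·(-74.8) + (1)·(-108.6) = 11.7 kJ

ΔH° = 11.7 kJ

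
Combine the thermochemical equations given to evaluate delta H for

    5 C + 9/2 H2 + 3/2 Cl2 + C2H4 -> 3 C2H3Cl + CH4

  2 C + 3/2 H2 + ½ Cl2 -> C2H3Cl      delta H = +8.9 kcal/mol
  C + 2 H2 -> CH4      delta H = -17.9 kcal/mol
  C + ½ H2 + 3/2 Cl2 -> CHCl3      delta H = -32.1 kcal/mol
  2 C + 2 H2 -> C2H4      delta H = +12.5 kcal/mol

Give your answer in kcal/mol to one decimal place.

delta H = -3.7 kcal/mol

equation 1 × 3 (×3 to match 3 C2H3Cl in the target): (3)·(+8.9) = +26.7 kcal/mol
equation 2 as written (CH4 already on the product side): -17.9 kcal/mol
equation 3: not needed (CHCl3 appears nowhere else).
equation 4 reversed (reverse to put C2H4 on the reactant side): -12.5 kcal/mol
By Hess's law, delta H = (+26.7) + (-17.9) + (-12.5) = -3.7 kcal/mol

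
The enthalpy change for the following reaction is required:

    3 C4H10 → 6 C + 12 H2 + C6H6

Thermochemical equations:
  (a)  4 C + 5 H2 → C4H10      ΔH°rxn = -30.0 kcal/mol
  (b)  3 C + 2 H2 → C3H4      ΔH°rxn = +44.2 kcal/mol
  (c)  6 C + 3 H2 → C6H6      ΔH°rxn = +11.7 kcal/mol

(a) reversed and × 3: (-3)·(-30.0) = +90.0 kcal/mol
(b): not needed.
(c) as written: +11.7 kcal/mol
Since enthalpy is a state function, ΔH°rxn = (-3)·(-30.0) + (1)·(+11.7) = 101.7 kcal/mol

ΔH°rxn = 101.7 kcal/mol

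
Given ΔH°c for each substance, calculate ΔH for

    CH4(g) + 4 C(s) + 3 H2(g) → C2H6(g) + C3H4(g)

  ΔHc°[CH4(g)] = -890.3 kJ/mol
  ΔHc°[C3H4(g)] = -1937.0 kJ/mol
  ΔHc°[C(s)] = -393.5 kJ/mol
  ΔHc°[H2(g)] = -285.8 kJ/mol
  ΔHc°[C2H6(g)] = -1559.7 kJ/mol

Using ΔH = Σ nΔHc°(reactants) − Σ nΔHc°(products):
= [1·(-890.3) + 4·(-393.5) + 3·(-285.8)] − [1·(-1559.7) + 1·(-1937.0)]
= 175.0 kJ/mol

ΔH = 175.0 kJ/mol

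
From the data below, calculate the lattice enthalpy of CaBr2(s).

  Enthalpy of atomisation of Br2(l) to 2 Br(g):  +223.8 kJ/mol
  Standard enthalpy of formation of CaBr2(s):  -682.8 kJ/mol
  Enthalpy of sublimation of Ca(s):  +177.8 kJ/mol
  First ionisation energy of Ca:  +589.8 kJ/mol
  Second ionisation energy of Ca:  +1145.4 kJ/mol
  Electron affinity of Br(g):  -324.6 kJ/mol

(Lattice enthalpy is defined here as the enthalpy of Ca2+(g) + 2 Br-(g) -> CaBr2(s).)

U = -2170.4 kJ/mol

ΔHf° = 1·ΔHsub + 1·(ΣIE) + 1·D(Br2) + 2·EA + U
-682.8 = 1·(+177.8) + 1·(+1735.2) + 1·(+223.8) + 2·(-324.6) + U
U = -682.8 − (+1487.6) = -2170.4 kJ/mol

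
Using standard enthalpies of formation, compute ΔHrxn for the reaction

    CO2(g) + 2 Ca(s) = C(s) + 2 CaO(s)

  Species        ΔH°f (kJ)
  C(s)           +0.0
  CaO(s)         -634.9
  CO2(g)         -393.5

ΔH°rxn = Σ nΔHf°(products) − Σ nΔHf°(reactants).
Products: 1·(+0.0) + 2·(-634.9) = -1269.8
Reactants: 1·(-393.5) + 2·(+0.0) = -393.5
ΔHrxn = (-1269.8) − (-393.5) = -876.3 kJ

ΔHrxn = -876.3 kJ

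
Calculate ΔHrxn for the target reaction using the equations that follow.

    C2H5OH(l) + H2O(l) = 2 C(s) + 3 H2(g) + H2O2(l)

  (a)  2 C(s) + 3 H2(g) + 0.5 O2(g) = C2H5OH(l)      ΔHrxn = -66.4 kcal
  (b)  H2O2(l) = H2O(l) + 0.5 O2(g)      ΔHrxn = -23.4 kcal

ΔHrxn = 89.8 kcal

(a) reversed: +66.4 kcal
(b) reversed: +23.4 kcal
By Hess's law, ΔHrxn = (-1)·(-66.4) + (-1)·(-23.4) = 89.8 kcal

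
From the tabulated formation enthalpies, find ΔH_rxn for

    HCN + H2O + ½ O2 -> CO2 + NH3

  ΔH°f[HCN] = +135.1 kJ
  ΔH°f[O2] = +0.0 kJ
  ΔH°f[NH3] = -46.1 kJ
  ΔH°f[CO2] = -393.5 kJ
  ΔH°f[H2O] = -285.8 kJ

ΔH°rxn = Σ nΔHf°(products) − Σ nΔHf°(reactants).
Products: 1·(-393.5) + 1·(-46.1) = -439.6
Reactants: 1·(+135.1) + 1·(-285.8) + 1/2·(+0.0) = -150.7
ΔH_rxn = (-439.6) − (-150.7) = -288.9 kJ

ΔH_rxn = -288.9 kJ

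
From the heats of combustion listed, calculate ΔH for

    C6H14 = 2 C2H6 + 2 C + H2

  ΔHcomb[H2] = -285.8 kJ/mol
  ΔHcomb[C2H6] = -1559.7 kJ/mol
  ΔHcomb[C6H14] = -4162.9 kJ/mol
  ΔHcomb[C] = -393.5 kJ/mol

ΔH = 29.3 kJ/mol

With combustion enthalpies, reactants minus products:
= [1·(-4162.9)] − [2·(-1559.7) + 2·(-393.5) + 1·(-285.8)]
= 29.3 kJ/mol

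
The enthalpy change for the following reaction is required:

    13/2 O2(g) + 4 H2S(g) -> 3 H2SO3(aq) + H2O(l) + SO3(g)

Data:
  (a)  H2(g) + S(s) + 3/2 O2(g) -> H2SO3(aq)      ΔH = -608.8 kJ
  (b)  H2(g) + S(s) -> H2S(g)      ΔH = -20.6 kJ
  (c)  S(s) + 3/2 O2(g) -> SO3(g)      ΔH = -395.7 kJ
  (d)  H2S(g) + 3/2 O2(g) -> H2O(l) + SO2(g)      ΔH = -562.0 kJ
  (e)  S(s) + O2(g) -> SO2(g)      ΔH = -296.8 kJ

(a) × 3 (scale by 3 for the 3 H2SO3(aq)): (3)·(-608.8) = -1826.4 kJ
(b) reversed and × 3: (-3)·(-20.6) = +61.8 kJ
(c) as written (SO3(g) already on the product side): -395.7 kJ
(d) as written (H2O(l) already on the product side): -562.0 kJ
(e) reversed: +296.8 kJ
Combining the equations, ΔH = (3)·(-608.8) + (-3)·(-20.6) + (1)·(-395.7) + (1)·(-562.0) + (-1)·(-296.8) = -2425.5 kJ

ΔH = -2425.5 kJ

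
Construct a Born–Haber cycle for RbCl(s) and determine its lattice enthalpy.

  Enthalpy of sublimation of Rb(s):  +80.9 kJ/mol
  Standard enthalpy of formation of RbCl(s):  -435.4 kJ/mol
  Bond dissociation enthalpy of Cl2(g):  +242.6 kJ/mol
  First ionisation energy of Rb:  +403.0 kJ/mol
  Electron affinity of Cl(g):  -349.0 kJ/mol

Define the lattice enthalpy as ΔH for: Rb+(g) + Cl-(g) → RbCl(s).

U = -691.6 kJ/mol

ΔHf° = 1·ΔHsub + 1·(ΣIE) + 1/2·D(Cl2) + 1·EA + U
-435.4 = 1·(+80.9) + 1·(+403.0) + 1/2·(+242.6) + 1·(-349.0) + U
U = -435.4 − (+256.2) = -691.6 kJ/mol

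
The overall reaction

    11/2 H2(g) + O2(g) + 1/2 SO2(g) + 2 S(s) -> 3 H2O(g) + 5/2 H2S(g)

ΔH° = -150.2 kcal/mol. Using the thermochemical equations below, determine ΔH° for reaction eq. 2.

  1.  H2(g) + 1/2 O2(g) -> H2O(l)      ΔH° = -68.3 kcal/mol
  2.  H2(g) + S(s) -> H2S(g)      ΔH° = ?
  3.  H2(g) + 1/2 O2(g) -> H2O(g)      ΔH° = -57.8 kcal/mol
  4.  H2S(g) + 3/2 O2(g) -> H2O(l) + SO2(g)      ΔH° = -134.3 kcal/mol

eq. 1 × 1/2: (1/2)·(-68.3) = -34.15 kcal/mol
eq. 2 × 2: contributes 2·x
eq. 3 × 3: (3)·(-57.8) = -173.4 kcal/mol
eq. 4 reversed and × 1/2: (-1/2)·(-134.3) = +67.15 kcal/mol
-150.2 = (-34.15) + (-173.4) + (+67.15) + 2·x
x = (-150.2 − (-140.4)) / (2) = -4.9 kcal/mol

ΔH° = -4.9 kcal/mol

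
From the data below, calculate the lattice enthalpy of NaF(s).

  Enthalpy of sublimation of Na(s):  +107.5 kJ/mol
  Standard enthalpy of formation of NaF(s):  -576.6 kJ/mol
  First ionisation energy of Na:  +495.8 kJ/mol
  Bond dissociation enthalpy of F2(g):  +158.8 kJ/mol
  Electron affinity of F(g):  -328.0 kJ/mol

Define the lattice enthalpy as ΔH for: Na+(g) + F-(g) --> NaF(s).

U = -931.3 kJ/mol

ΔHf° = 1·ΔHsub + 1·(ΣIE) + 1/2·D(F2) + 1·EA + U
-576.6 = 1·(+107.5) + 1·(+495.8) + 1/2·(+158.8) + 1·(-328.0) + U
U = -576.6 − (+354.7) = -931.3 kJ/mol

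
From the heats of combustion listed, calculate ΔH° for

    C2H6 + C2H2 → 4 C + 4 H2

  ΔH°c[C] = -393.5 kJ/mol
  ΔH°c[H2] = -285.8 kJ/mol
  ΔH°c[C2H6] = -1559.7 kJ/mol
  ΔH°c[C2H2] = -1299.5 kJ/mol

With combustion enthalpies, reactants minus products:
= [1·(-1559.7) + 1·(-1299.5)] − [4·(-393.5) + 4·(-285.8)]
= -142.0 kJ/mol

ΔH° = -142.0 kJ/mol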